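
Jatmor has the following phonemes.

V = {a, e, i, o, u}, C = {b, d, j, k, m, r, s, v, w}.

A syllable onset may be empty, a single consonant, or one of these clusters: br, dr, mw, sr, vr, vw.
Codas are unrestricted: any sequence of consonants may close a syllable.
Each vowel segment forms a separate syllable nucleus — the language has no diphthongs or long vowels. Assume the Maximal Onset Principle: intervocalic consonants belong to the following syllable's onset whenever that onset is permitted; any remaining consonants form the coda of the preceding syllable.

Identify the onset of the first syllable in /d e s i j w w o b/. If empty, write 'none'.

d

The vowels are e, i, o — 3 nuclei, so 3 syllables.
σ1/σ2 boundary: just /s/ — single C goes to the following onset.
σ2/σ3 boundary: /jww/ splits as /jw/ + /w/ (/w/ is the longest suffix that is a licit onset).
So the parse is de.sijw.wob.
Syllable 1 is /de/: onset /d/, nucleus /e/, coda ∅.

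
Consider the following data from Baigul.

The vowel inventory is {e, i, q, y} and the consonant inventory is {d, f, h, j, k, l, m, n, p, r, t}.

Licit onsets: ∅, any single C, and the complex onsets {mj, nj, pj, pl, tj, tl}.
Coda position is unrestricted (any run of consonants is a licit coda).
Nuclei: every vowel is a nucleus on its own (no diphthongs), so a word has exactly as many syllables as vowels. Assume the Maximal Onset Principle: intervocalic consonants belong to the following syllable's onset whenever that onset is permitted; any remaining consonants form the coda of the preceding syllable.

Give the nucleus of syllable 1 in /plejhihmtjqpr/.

The vowels are e, i, q — 3 nuclei, so 3 syllables.
The first nucleus (vowel 1 from the left) is /e/.

e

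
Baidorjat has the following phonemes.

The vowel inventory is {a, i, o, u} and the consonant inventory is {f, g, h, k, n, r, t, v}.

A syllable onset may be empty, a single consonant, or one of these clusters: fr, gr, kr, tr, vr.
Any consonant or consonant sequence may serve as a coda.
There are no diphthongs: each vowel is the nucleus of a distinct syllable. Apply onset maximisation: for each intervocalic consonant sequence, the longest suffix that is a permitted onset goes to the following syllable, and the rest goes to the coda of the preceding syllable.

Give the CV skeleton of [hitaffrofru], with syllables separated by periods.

CV.CVC.CCV.CCV

Nuclei (vowels): i, a, o, u → 4 syllables.
/i…a/ gap (V1→V2): /t/ → onset of the next syllable (single consonants are always licit onsets).
/a…o/ gap (V2→V3): /ffr/; trying suffixes from longest down, /fr/ is the first permitted one, so coda /f/ | onset /fr/.
/o…u/ gap (V3→V4): /fr/ is a licit onset in full, so it all attaches to the next syllable.
Putting it together: hi.taf.fro.fru.
Mapping each syllable to C/V: /hi/ → CV, /taf/ → CVC, /fro/ → CCV, /fru/ → CCV.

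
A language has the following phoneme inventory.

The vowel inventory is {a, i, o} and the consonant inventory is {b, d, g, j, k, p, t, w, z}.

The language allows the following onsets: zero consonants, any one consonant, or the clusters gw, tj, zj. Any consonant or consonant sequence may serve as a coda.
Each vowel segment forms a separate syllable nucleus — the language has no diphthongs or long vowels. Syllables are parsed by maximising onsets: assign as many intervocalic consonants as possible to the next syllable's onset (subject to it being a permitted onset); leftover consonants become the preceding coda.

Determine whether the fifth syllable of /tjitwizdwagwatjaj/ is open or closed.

closed

The vowels are i, i, a, a, a — 5 nuclei, so 5 syllables.
Between /i/ (V1) and /i/ (V2): /tw/ — longest licit onset from the right is /w/, leaving /t/ as coda.
Between /i/ (V2) and /a/ (V3): cluster /zdw/ — the longest permitted-onset suffix is /w/; onset = /w/, preceding coda = /zd/.
Between /a/ (V3) and /a/ (V4): cluster /gw/ — /gw/ is itself a permitted onset, so the whole cluster goes right; preceding coda = ∅.
Between /a/ (V4) and /a/ (V5): /tj/ is a licit onset in full, so it all attaches to the next syllable.
Result: tjit.wizd.wa.gwa.tjaj.
Syllable 5 is /tjaj/ with coda /j/, so it is closed.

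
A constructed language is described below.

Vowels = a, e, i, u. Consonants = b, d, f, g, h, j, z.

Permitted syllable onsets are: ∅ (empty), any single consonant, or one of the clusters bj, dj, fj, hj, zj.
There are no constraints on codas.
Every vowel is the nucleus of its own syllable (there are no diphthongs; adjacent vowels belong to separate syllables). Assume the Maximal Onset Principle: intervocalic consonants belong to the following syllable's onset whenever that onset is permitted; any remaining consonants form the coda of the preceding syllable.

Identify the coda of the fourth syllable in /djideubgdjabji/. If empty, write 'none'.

Nuclei (vowels): i, e, u, a, i → 5 syllables.
σ1/σ2 boundary: /d/ is a single consonant, so it becomes the next onset.
σ2/σ3 boundary: nothing intervenes; syllable break is V.V.
σ3/σ4 boundary: /bgdj/ splits as /bg/ + /dj/ (/dj/ is the longest suffix that is a licit onset).
σ4/σ5 boundary: /bj/ is a licit onset in full, so it all attaches to the next syllable.
Result: dji.de.ubg.dja.bji.
Syllable 4 is /dja/: onset /dj/, nucleus /a/, coda ∅.

none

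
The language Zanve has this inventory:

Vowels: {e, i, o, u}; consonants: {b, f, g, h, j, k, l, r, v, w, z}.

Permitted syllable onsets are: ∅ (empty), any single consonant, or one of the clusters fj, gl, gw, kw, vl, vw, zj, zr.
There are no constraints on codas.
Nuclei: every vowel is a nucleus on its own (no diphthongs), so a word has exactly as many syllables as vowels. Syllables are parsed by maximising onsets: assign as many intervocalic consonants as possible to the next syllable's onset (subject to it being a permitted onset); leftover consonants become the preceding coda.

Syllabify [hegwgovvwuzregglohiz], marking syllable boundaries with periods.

hegw.gov.vwu.zreg.glo.hiz

Nuclei (vowels): e, o, u, e, o, i → 6 syllables.
V1 /e/ – V2 /o/: /gwg/; trying suffixes from longest down, /g/ is the first permitted one, so coda /gw/ | onset /g/.
V2 /o/ – V3 /u/: /vvw/ splits as /v/ + /vw/ (/vw/ is the longest suffix that is a licit onset).
V3 /u/ – V4 /e/: /zr/ is a licit onset in full, so it all attaches to the next syllable.
V4 /e/ – V5 /o/: /ggl/ splits as /g/ + /gl/ (/gl/ is the longest suffix that is a licit onset).
V5 /o/ – V6 /i/: /h/ is a single consonant, so it becomes the next onset.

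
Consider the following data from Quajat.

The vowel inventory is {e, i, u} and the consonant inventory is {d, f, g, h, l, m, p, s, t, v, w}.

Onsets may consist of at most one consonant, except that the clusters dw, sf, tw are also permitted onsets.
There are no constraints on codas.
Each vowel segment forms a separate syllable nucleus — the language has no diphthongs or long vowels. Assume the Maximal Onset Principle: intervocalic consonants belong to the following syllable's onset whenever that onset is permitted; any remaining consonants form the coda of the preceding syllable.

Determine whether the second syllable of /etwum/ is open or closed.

closed

Nuclei (vowels): e, u → 2 syllables.
/e…u/ gap (V1→V2): cluster /tw/ — /tw/ is itself a permitted onset, so the whole cluster goes right; preceding coda = ∅.
Syllabification: e.twum.
Syllable 2 is /twum/ with coda /m/, so it is closed.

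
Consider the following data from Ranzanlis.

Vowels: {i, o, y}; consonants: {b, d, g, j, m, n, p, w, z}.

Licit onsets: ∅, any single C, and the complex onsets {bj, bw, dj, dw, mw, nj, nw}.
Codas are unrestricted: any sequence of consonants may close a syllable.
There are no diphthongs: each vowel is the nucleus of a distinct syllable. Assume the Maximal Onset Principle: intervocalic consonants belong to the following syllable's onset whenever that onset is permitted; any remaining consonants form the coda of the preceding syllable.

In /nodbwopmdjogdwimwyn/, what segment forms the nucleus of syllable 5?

y

Nuclei (vowels): o, o, o, i, y → 5 syllables.
The fifth nucleus (vowel 5 from the left) is /y/.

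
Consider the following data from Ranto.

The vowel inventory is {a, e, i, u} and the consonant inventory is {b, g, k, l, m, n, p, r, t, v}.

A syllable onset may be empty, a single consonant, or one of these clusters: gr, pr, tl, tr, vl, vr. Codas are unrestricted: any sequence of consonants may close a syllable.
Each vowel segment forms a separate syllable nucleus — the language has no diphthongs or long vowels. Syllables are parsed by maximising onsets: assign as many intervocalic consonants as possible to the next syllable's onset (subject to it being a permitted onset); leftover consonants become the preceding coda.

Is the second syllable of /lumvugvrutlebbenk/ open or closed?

The vowels are u, u, u, e, e — 5 nuclei, so 5 syllables.
Between /u/ (V1) and /u/ (V2): /mv/ splits as /m/ + /v/ (/v/ is the longest suffix that is a licit onset).
Between /u/ (V2) and /u/ (V3): /gvr/ splits as /g/ + /vr/ (/vr/ is the longest suffix that is a licit onset).
Between /u/ (V3) and /e/ (V4): /tl/ — entire cluster is a permitted onset → onset /tl/, coda ∅.
Between /e/ (V4) and /e/ (V5): cluster /bb/ — the longest permitted-onset suffix is /b/; onset = /b/, preceding coda = /b/.
Putting it together: lum.vug.vru.tleb.benk.
Syllable 2 is /vug/ with coda /g/, so it is closed.

closed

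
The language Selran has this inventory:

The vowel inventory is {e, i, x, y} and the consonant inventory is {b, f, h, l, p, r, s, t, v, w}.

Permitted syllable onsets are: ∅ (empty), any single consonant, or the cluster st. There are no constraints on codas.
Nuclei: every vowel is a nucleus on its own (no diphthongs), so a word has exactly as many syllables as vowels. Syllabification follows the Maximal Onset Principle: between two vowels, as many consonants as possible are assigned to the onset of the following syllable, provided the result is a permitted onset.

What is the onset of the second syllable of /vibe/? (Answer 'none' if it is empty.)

b

Vowels present: i, e; each is a nucleus, giving 2 syllables.
σ1/σ2 boundary: /b/ → onset of the next syllable (single consonants are always licit onsets).
So the parse is vi.be.
Syllable 2 is /be/: onset /b/, nucleus /e/, coda ∅.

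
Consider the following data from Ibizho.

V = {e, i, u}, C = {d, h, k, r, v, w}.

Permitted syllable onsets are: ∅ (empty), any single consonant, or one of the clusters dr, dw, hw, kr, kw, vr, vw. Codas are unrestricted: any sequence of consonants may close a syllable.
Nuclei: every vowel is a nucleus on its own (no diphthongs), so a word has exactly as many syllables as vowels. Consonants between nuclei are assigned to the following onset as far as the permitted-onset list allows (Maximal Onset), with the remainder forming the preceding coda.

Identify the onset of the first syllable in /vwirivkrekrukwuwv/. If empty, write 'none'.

vw

Vowels present: i, i, e, u, u; each is a nucleus, giving 5 syllables.
/i…i/ gap (V1→V2): /r/ is a single consonant, so it becomes the next onset.
/i…e/ gap (V2→V3): /vkr/ splits as /v/ + /kr/ (/kr/ is the longest suffix that is a licit onset).
/e…u/ gap (V3→V4): /kr/ is a licit onset in full, so it all attaches to the next syllable.
/u…u/ gap (V4→V5): cluster /kw/ — /kw/ is itself a permitted onset, so the whole cluster goes right; preceding coda = ∅.
Syllabification: vwi.riv.kre.kru.kwuwv.
Syllable 1 is /vwi/: onset /vw/, nucleus /i/, coda ∅.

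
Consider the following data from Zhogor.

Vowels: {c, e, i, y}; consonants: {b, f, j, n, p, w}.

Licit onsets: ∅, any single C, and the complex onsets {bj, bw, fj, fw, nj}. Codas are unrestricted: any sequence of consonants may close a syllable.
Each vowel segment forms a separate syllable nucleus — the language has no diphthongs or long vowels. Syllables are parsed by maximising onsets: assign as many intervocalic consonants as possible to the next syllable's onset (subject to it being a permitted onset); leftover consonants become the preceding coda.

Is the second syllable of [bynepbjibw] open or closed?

Vowels present: y, e, i; each is a nucleus, giving 3 syllables.
σ1/σ2 boundary: /n/ → onset of the next syllable (single consonants are always licit onsets).
σ2/σ3 boundary: /pbj/ splits as /p/ + /bj/ (/bj/ is the longest suffix that is a licit onset).
Result: by.nep.bjibw.
Syllable 2 is /nep/ with coda /p/, so it is closed.

closed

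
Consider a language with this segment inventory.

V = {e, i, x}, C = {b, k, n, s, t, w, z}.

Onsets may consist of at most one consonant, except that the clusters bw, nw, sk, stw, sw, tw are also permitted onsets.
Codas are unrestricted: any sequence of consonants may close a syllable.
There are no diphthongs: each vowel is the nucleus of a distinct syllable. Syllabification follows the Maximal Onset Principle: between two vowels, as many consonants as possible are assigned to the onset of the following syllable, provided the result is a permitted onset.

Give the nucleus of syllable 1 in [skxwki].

The vowels are x, i — 2 nuclei, so 2 syllables.
The first nucleus (vowel 1 from the left) is /x/.

x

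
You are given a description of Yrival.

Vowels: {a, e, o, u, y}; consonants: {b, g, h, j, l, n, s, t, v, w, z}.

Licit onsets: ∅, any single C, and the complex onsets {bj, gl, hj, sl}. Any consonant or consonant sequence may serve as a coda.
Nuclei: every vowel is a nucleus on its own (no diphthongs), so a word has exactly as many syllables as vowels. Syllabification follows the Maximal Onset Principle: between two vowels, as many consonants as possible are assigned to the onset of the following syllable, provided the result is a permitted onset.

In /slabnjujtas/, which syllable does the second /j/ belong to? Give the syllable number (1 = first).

The vowels are a, u, a — 3 nuclei, so 3 syllables.
/a…u/ gap (V1→V2): /bnj/ splits as /bn/ + /j/ (/j/ is the longest suffix that is a licit onset).
/u…a/ gap (V2→V3): /jt/; trying suffixes from longest down, /t/ is the first permitted one, so coda /j/ | onset /t/.
Syllabification: slabn.juj.tas.
The second /j/ is in the coda of syllable 2 (/juj/).

2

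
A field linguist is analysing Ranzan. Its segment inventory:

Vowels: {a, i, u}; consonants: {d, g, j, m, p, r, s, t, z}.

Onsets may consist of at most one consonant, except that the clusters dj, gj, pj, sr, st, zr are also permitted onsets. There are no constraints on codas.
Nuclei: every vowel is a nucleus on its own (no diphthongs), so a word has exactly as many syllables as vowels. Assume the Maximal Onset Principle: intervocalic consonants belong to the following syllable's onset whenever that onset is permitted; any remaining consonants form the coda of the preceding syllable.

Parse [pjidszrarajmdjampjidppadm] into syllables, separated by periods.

pjids.zra.rajm.djam.pjidp.padm

Vowels present: i, a, a, a, i, a; each is a nucleus, giving 6 syllables.
Between /i/ (V1) and /a/ (V2): /dszr/ — longest licit onset from the right is /zr/, leaving /ds/ as coda.
Between /a/ (V2) and /a/ (V3): just /r/ — single C goes to the following onset.
Between /a/ (V3) and /a/ (V4): /jmdj/ — longest licit onset from the right is /dj/, leaving /jm/ as coda.
Between /a/ (V4) and /i/ (V5): /mpj/ — longest licit onset from the right is /pj/, leaving /m/ as coda.
Between /i/ (V5) and /a/ (V6): /dpp/ splits as /dp/ + /p/ (/p/ is the longest suffix that is a licit onset).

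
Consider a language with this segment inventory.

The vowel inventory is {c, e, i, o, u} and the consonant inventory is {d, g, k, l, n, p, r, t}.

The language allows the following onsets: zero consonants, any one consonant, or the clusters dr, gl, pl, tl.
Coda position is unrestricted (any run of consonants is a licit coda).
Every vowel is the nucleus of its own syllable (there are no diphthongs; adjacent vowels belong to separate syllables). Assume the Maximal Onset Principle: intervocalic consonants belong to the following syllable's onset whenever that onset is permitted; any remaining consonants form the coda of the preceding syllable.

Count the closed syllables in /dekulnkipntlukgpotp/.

Vowels present: e, u, i, u, o; each is a nucleus, giving 5 syllables.
Between /e/ (V1) and /u/ (V2): /k/ is a single consonant, so it becomes the next onset.
Between /u/ (V2) and /i/ (V3): /lnk/ splits as /ln/ + /k/ (/k/ is the longest suffix that is a licit onset).
Between /i/ (V3) and /u/ (V4): cluster /pntl/ — the longest permitted-onset suffix is /tl/; onset = /tl/, preceding coda = /pn/.
Between /u/ (V4) and /o/ (V5): cluster /kgp/ — the longest permitted-onset suffix is /p/; onset = /p/, preceding coda = /kg/.
Result: de.kuln.kipn.tlukg.potp.
Classifying each syllable: /de/ (open), /kuln/ (closed), /kipn/ (closed), /tlukg/ (closed), /potp/ (closed).
Closed syllables: 4.

4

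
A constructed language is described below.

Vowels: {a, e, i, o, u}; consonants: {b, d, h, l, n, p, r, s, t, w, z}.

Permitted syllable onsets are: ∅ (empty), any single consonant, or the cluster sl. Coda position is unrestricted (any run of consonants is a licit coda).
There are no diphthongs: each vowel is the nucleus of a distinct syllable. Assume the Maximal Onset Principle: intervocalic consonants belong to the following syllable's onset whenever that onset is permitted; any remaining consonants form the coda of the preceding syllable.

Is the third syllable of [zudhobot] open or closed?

Vowels present: u, o, o; each is a nucleus, giving 3 syllables.
Between /u/ (V1) and /o/ (V2): cluster /dh/ — the longest permitted-onset suffix is /h/; onset = /h/, preceding coda = /d/.
Between /o/ (V2) and /o/ (V3): just /b/ — single C goes to the following onset.
Result: zud.ho.bot.
Syllable 3 is /bot/ with coda /t/, so it is closed.

closed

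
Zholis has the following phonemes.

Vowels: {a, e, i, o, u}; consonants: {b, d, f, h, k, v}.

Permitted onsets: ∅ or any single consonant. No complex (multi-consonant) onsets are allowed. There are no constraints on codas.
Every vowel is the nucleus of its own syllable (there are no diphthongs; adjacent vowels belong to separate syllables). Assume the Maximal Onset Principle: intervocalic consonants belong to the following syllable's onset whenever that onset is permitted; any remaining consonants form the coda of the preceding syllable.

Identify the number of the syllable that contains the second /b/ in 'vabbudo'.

2

Nuclei (vowels): a, u, o → 3 syllables.
/a…u/ gap (V1→V2): /bb/ splits as /b/ + /b/ (/b/ is the longest suffix that is a licit onset).
/u…o/ gap (V2→V3): /d/ → onset of the next syllable (single consonants are always licit onsets).
Putting it together: vab.bu.do.
The second /b/ is in the onset of syllable 2 (/bu/).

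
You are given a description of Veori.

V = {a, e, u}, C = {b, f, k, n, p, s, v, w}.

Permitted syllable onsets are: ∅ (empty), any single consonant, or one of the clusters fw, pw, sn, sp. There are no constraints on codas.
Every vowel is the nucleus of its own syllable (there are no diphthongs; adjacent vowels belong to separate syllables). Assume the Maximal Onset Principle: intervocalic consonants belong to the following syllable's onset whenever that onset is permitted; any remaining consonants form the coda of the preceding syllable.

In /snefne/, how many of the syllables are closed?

Vowels present: e, e; each is a nucleus, giving 2 syllables.
V1 /e/ – V2 /e/: /fn/ — longest licit onset from the right is /n/, leaving /f/ as coda.
Result: snef.ne.
Classifying each syllable: /snef/ (closed), /ne/ (open).
Closed syllables: 1.

1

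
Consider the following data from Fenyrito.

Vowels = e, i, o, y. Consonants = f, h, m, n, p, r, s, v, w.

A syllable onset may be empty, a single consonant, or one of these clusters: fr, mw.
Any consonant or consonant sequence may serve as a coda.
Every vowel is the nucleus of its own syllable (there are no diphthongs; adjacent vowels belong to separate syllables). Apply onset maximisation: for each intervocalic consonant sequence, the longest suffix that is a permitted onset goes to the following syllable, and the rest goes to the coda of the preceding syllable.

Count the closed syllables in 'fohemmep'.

2

Vowels present: o, e, e; each is a nucleus, giving 3 syllables.
/o…e/ gap (V1→V2): /h/ is a single consonant, so it becomes the next onset.
/e…e/ gap (V2→V3): /mm/; trying suffixes from longest down, /m/ is the first permitted one, so coda /m/ | onset /m/.
Result: fo.hem.mep.
Classifying each syllable: /fo/ (open), /hem/ (closed), /mep/ (closed).
Closed syllables: 2.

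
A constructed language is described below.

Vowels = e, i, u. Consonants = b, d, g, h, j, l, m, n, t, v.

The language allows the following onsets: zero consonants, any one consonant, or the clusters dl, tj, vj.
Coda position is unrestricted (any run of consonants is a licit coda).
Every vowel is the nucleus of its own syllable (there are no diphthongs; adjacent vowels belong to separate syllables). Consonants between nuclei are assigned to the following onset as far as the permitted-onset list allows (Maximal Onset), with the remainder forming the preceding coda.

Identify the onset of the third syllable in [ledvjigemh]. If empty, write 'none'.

g

Nuclei (vowels): e, i, e → 3 syllables.
Between /e/ (V1) and /i/ (V2): /dvj/ — longest licit onset from the right is /vj/, leaving /d/ as coda.
Between /i/ (V2) and /e/ (V3): /g/ → onset of the next syllable (single consonants are always licit onsets).
Syllabification: led.vji.gemh.
Syllable 3 is /gemh/: onset /g/, nucleus /e/, coda /mh/.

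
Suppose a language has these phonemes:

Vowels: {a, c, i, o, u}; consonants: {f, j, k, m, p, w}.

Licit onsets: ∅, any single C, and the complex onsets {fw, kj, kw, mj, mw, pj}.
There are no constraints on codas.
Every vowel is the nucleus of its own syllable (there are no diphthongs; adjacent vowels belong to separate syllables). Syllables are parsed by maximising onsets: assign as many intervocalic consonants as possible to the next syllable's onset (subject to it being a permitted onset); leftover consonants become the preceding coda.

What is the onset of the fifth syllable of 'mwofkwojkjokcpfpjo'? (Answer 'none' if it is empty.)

pj

Nuclei (vowels): o, o, o, c, o → 5 syllables.
σ1/σ2 boundary: /fkw/; trying suffixes from longest down, /kw/ is the first permitted one, so coda /f/ | onset /kw/.
σ2/σ3 boundary: /jkj/ splits as /j/ + /kj/ (/kj/ is the longest suffix that is a licit onset).
σ3/σ4 boundary: /k/ → onset of the next syllable (single consonants are always licit onsets).
σ4/σ5 boundary: /pfpj/ — longest licit onset from the right is /pj/, leaving /pf/ as coda.
Syllabification: mwof.kwoj.kjo.kcpf.pjo.
Syllable 5 is /pjo/: onset /pj/, nucleus /o/, coda ∅.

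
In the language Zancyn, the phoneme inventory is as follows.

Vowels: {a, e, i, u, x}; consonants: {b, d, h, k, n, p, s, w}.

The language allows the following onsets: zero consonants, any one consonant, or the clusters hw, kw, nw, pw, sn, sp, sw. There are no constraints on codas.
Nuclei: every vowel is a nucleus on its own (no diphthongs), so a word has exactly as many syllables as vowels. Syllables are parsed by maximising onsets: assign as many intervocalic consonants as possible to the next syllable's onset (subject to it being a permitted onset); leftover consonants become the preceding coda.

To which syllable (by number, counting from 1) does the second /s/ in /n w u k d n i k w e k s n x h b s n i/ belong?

Nuclei (vowels): u, i, e, x, i → 5 syllables.
σ1/σ2 boundary: cluster /kdn/ — the longest permitted-onset suffix is /n/; onset = /n/, preceding coda = /kd/.
σ2/σ3 boundary: cluster /kw/ — /kw/ is itself a permitted onset, so the whole cluster goes right; preceding coda = ∅.
σ3/σ4 boundary: /ksn/ — longest licit onset from the right is /sn/, leaving /k/ as coda.
σ4/σ5 boundary: /hbsn/ splits as /hb/ + /sn/ (/sn/ is the longest suffix that is a licit onset).
So the parse is nwukd.ni.kwek.snxhb.sni.
The second /s/ is in the onset of syllable 5 (/sni/).

5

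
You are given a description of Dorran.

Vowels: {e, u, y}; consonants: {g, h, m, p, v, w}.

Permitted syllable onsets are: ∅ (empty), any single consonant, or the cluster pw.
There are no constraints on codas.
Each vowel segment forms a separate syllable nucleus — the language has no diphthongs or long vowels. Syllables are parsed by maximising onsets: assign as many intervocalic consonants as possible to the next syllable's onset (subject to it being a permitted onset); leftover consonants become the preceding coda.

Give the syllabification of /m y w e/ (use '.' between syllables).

Vowels present: y, e; each is a nucleus, giving 2 syllables.
σ1/σ2 boundary: just /w/ — single C goes to the following onset.

my.we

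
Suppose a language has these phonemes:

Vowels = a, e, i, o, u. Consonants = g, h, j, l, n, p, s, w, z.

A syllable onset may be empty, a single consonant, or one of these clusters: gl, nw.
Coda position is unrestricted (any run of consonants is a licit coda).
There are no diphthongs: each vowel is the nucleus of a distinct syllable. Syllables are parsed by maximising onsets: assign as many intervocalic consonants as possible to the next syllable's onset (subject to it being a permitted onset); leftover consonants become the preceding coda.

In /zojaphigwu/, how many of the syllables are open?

2

Nuclei (vowels): o, a, i, u → 4 syllables.
V1 /o/ – V2 /a/: /j/ → onset of the next syllable (single consonants are always licit onsets).
V2 /a/ – V3 /i/: /ph/; trying suffixes from longest down, /h/ is the first permitted one, so coda /p/ | onset /h/.
V3 /i/ – V4 /u/: /gw/; trying suffixes from longest down, /w/ is the first permitted one, so coda /g/ | onset /w/.
So the parse is zo.jap.hig.wu.
Classifying each syllable: /zo/ (open), /jap/ (closed), /hig/ (closed), /wu/ (open).
Open syllables: 2.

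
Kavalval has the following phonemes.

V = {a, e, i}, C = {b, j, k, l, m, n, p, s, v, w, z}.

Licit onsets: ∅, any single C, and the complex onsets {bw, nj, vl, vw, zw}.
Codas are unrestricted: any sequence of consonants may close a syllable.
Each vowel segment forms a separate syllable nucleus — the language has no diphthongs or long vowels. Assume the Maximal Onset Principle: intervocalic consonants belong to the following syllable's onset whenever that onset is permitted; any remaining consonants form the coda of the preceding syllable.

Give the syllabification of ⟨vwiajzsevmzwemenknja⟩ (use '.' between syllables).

vwi.ajz.sevm.zwe.menk.nja

Vowels present: i, a, e, e, e, a; each is a nucleus, giving 6 syllables.
σ1/σ2 boundary: no consonants, so the boundary falls immediately after /i/.
σ2/σ3 boundary: /jzs/ splits as /jz/ + /s/ (/s/ is the longest suffix that is a licit onset).
σ3/σ4 boundary: /vmzw/; trying suffixes from longest down, /zw/ is the first permitted one, so coda /vm/ | onset /zw/.
σ4/σ5 boundary: just /m/ — single C goes to the following onset.
σ5/σ6 boundary: /nknj/ splits as /nk/ + /nj/ (/nj/ is the longest suffix that is a licit onset).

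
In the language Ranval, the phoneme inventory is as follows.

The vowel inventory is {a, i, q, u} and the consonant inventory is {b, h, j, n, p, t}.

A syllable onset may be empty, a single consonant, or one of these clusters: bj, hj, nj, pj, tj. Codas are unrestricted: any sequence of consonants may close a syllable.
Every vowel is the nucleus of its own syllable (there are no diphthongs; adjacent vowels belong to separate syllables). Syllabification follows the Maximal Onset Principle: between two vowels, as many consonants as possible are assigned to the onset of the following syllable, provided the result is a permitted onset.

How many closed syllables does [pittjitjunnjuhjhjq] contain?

3

The vowels are i, i, u, u, q — 5 nuclei, so 5 syllables.
/i…i/ gap (V1→V2): cluster /ttj/ — the longest permitted-onset suffix is /tj/; onset = /tj/, preceding coda = /t/.
/i…u/ gap (V2→V3): cluster /tj/ — /tj/ is itself a permitted onset, so the whole cluster goes right; preceding coda = ∅.
/u…u/ gap (V3→V4): /nnj/; trying suffixes from longest down, /nj/ is the first permitted one, so coda /n/ | onset /nj/.
/u…q/ gap (V4→V5): cluster /hjhj/ — the longest permitted-onset suffix is /hj/; onset = /hj/, preceding coda = /hj/.
Putting it together: pit.tji.tjun.njuhj.hjq.
Classifying each syllable: /pit/ (closed), /tji/ (open), /tjun/ (closed), /njuhj/ (closed), /hjq/ (open).
Closed syllables: 3.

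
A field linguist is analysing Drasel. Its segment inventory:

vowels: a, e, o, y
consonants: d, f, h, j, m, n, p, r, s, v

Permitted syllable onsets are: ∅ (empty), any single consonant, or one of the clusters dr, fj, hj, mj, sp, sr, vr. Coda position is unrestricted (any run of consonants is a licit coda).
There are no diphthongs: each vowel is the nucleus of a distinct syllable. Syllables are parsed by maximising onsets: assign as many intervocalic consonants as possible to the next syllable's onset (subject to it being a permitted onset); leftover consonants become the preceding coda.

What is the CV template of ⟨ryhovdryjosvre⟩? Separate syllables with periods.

CV.CVC.CCV.CVC.CCV

Nuclei (vowels): y, o, y, o, e → 5 syllables.
Between /y/ (V1) and /o/ (V2): just /h/ — single C goes to the following onset.
Between /o/ (V2) and /y/ (V3): /vdr/ — longest licit onset from the right is /dr/, leaving /v/ as coda.
Between /y/ (V3) and /o/ (V4): just /j/ — single C goes to the following onset.
Between /o/ (V4) and /e/ (V5): /svr/; trying suffixes from longest down, /vr/ is the first permitted one, so coda /s/ | onset /vr/.
Result: ry.hov.dry.jos.vre.
Mapping each syllable to C/V: /ry/ → CV, /hov/ → CVC, /dry/ → CCV, /jos/ → CVC, /vre/ → CCV.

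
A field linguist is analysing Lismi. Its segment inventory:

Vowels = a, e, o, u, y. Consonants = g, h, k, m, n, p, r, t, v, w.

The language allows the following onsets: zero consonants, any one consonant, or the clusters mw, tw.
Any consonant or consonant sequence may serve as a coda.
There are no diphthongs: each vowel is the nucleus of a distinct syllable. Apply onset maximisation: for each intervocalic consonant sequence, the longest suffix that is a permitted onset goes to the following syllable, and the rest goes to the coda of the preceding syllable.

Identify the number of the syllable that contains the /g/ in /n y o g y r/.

Nuclei (vowels): y, o, y → 3 syllables.
Between /y/ (V1) and /o/ (V2): nothing intervenes; syllable break is V.V.
Between /o/ (V2) and /y/ (V3): /g/ is a single consonant, so it becomes the next onset.
Syllabification: ny.o.gyr.
The /g/ is in the onset of syllable 3 (/gyr/).

3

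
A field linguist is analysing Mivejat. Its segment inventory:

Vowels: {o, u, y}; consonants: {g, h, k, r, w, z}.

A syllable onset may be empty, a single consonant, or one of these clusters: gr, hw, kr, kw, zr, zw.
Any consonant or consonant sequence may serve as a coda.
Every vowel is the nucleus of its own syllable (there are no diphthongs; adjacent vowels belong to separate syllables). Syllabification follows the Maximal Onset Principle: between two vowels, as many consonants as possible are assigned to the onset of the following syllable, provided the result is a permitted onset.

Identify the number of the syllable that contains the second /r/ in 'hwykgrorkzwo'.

Vowels present: y, o, o; each is a nucleus, giving 3 syllables.
V1 /y/ – V2 /o/: /kgr/ splits as /k/ + /gr/ (/gr/ is the longest suffix that is a licit onset).
V2 /o/ – V3 /o/: /rkzw/ — longest licit onset from the right is /zw/, leaving /rk/ as coda.
Putting it together: hwyk.grork.zwo.
The second /r/ is in the coda of syllable 2 (/grork/).

2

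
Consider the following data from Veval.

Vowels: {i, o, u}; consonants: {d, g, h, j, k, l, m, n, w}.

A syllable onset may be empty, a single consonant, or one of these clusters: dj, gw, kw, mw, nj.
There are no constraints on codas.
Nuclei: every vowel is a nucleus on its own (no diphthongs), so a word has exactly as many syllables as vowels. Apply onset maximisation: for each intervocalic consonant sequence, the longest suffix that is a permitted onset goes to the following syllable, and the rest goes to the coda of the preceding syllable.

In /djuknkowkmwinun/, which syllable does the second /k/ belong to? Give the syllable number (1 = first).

Vowels present: u, o, i, u; each is a nucleus, giving 4 syllables.
V1 /u/ – V2 /o/: /knk/ — longest licit onset from the right is /k/, leaving /kn/ as coda.
V2 /o/ – V3 /i/: /wkmw/ — longest licit onset from the right is /mw/, leaving /wk/ as coda.
V3 /i/ – V4 /u/: /n/ is a single consonant, so it becomes the next onset.
Syllabification: djukn.kowk.mwi.nun.
The second /k/ is in the onset of syllable 2 (/kowk/).

2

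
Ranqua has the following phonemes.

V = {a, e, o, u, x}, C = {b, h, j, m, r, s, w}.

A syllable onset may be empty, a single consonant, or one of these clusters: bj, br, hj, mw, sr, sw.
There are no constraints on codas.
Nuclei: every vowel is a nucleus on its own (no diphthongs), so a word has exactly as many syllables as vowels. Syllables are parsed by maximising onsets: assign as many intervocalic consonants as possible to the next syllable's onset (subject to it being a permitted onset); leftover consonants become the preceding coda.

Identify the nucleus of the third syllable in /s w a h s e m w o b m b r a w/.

o

The vowels are a, e, o, a — 4 nuclei, so 4 syllables.
The third nucleus (vowel 3 from the left) is /o/.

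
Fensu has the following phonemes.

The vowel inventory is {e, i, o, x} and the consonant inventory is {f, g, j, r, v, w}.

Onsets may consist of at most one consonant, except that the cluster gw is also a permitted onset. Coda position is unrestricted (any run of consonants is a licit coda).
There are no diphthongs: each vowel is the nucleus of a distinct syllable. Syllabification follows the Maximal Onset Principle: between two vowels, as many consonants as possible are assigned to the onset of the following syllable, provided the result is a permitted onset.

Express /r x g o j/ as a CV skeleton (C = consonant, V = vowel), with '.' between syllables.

Nuclei (vowels): x, o → 2 syllables.
σ1/σ2 boundary: /g/ → onset of the next syllable (single consonants are always licit onsets).
Putting it together: rx.goj.
Mapping each syllable to C/V: /rx/ → CV, /goj/ → CVC.

CV.CVC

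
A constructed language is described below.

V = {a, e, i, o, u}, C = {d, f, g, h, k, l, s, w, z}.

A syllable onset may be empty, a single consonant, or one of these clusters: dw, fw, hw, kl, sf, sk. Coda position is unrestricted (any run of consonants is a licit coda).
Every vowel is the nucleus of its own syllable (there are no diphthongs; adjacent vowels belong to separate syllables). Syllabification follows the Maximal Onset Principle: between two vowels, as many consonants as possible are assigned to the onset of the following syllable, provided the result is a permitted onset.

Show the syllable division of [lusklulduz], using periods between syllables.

lus.klul.duz

The vowels are u, u, u — 3 nuclei, so 3 syllables.
Between /u/ (V1) and /u/ (V2): /skl/ splits as /s/ + /kl/ (/kl/ is the longest suffix that is a licit onset).
Between /u/ (V2) and /u/ (V3): /ld/; trying suffixes from longest down, /d/ is the first permitted one, so coda /l/ | onset /d/.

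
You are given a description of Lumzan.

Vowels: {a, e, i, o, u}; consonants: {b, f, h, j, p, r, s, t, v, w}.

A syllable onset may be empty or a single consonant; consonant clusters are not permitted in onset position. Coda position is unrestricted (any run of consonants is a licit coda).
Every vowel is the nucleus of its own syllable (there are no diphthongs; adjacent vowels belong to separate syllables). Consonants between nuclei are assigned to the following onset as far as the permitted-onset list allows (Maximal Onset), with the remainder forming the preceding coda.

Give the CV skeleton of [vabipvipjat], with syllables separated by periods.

Nuclei (vowels): a, i, i, a → 4 syllables.
σ1/σ2 boundary: /b/ → onset of the next syllable (single consonants are always licit onsets).
σ2/σ3 boundary: /pv/ — longest licit onset from the right is /v/, leaving /p/ as coda.
σ3/σ4 boundary: cluster /pj/ — the longest permitted-onset suffix is /j/; onset = /j/, preceding coda = /p/.
Syllabification: va.bip.vip.jat.
Mapping each syllable to C/V: /va/ → CV, /bip/ → CVC, /vip/ → CVC, /jat/ → CVC.

CV.CVC.CVC.CVC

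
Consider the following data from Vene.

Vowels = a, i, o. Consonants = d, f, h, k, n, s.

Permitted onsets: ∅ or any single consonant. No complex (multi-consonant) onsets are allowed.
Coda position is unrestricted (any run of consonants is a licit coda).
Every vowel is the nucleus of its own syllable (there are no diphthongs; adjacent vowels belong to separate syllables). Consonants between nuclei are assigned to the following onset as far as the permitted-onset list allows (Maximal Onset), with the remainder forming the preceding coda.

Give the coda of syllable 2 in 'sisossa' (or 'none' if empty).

Vowels present: i, o, a; each is a nucleus, giving 3 syllables.
Between /i/ (V1) and /o/ (V2): /s/ → onset of the next syllable (single consonants are always licit onsets).
Between /o/ (V2) and /a/ (V3): /ss/ splits as /s/ + /s/ (/s/ is the longest suffix that is a licit onset).
Putting it together: si.sos.sa.
Syllable 2 is /sos/: onset /s/, nucleus /o/, coda /s/.

s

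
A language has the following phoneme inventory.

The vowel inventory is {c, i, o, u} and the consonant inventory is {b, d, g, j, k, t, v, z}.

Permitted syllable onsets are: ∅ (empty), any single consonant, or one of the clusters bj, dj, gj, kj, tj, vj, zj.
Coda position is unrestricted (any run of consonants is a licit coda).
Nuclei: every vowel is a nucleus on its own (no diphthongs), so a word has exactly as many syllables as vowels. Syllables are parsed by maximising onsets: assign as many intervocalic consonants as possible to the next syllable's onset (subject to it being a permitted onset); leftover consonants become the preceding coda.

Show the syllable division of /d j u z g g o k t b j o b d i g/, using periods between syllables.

djuzg.gokt.bjob.dig

Vowels present: u, o, o, i; each is a nucleus, giving 4 syllables.
σ1/σ2 boundary: /zgg/ splits as /zg/ + /g/ (/g/ is the longest suffix that is a licit onset).
σ2/σ3 boundary: /ktbj/ splits as /kt/ + /bj/ (/bj/ is the longest suffix that is a licit onset).
σ3/σ4 boundary: cluster /bd/ — the longest permitted-onset suffix is /d/; onset = /d/, preceding coda = /b/.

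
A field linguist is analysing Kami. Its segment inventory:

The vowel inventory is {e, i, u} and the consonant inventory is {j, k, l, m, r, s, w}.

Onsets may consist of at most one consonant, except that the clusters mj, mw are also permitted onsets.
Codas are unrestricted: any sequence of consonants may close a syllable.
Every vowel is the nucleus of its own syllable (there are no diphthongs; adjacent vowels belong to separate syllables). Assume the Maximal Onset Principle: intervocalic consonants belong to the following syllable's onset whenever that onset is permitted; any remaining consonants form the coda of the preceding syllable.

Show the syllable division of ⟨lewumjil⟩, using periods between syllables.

le.wu.mjil

Vowels present: e, u, i; each is a nucleus, giving 3 syllables.
V1 /e/ – V2 /u/: /w/ is a single consonant, so it becomes the next onset.
V2 /u/ – V3 /i/: /mj/ — entire cluster is a permitted onset → onset /mj/, coda ∅.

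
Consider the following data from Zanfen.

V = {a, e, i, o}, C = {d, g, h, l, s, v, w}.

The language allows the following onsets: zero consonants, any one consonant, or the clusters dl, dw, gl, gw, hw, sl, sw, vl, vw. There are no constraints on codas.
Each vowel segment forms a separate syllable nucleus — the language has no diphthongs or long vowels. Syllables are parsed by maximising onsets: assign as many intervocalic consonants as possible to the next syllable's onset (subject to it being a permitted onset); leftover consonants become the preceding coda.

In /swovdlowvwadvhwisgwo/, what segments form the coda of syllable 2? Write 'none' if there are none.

w

The vowels are o, o, a, i, o — 5 nuclei, so 5 syllables.
/o…o/ gap (V1→V2): cluster /vdl/ — the longest permitted-onset suffix is /dl/; onset = /dl/, preceding coda = /v/.
/o…a/ gap (V2→V3): /wvw/ — longest licit onset from the right is /vw/, leaving /w/ as coda.
/a…i/ gap (V3→V4): /dvhw/ — longest licit onset from the right is /hw/, leaving /dv/ as coda.
/i…o/ gap (V4→V5): /sgw/; trying suffixes from longest down, /gw/ is the first permitted one, so coda /s/ | onset /gw/.
Putting it together: swov.dlow.vwadv.hwis.gwo.
Syllable 2 is /dlow/: onset /dl/, nucleus /o/, coda /w/.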